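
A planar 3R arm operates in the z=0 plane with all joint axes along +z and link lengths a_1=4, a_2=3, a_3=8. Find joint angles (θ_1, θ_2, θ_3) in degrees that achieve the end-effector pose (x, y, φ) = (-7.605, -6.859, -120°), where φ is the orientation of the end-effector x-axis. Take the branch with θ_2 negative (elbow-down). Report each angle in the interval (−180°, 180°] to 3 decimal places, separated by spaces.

-134.998 -119.998 134.996

wrist centre = target − a_3·(cos φ, sin φ) = (-3.6050, 0.0692)
cos θ_2 = (13.0008−4²−3²)/(2·4·3) = -0.5000; θ_2 = -119.9978° (elbow-down)
β = atan2(0.0692,-3.6050) = 178.9003°; ψ = atan2(-2.5981,2.5001) = -46.1016°
θ_1 = β − ψ = 225.0019°
θ_3 = φ − θ_1 − θ_2 = 134.9959° (wrapped to (-180°,180°])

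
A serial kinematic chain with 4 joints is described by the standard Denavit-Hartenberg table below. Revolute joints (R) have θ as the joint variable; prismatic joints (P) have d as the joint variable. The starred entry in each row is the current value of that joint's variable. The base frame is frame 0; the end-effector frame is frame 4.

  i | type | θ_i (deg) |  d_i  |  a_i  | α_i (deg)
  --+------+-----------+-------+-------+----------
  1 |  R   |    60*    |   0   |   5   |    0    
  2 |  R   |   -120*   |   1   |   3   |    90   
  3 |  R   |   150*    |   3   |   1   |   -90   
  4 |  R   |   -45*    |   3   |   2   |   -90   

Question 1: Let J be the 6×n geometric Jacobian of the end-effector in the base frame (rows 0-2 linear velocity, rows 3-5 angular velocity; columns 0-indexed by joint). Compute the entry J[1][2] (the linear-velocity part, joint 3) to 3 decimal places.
-1.205

axis z_2 = (-0.8660,-0.5000,0.0000); lever o_n−o_2 = (-5.6182,0.9026,-1.3910)
cross product → J_v[:, 2] = (0.6955,-1.2046,-3.5908)
J_ω[:, 2] = z_2
entry J[1][2] = -1.2046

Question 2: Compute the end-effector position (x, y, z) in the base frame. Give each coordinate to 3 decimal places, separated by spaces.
after link 1: o_1 = (2.5000, 4.3301, 0.0000)
after link 2: o_2 = (4.0000, 1.7321, 1.0000)
after link 3: o_3 = (0.9689, 0.9821, 1.5000)
after link 4: o_4 = (-1.6182, 2.6346, -0.3910)

-1.618 2.635 -0.391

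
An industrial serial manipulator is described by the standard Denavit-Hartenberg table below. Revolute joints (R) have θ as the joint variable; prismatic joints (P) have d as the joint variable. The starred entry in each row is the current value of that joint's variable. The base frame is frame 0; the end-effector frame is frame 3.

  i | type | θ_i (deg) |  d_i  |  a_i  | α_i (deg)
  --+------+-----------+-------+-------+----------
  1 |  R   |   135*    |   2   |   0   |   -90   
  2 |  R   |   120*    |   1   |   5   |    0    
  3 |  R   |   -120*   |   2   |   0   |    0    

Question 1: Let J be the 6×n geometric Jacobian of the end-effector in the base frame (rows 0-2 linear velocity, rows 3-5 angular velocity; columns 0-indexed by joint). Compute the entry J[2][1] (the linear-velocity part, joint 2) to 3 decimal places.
2.500

axis z_1 = (-0.7071,-0.7071,0.0000); lever o_n−o_1 = (-0.3536,-3.8891,-4.3301)
cross product → J_v[:, 1] = (3.0619,-3.0619,2.5000)
J_ω[:, 1] = z_1
entry J[2][1] = 2.5000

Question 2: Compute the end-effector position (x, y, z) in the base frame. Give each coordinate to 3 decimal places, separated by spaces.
after link 1: o_1 = (0.0000, 0.0000, 2.0000)
after link 2: o_2 = (1.0607, -2.4749, -2.3301)
after link 3: o_3 = (-0.3536, -3.8891, -2.3301)

-0.354 -3.889 -2.330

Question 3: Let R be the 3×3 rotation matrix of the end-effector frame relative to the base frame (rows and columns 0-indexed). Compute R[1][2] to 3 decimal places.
-0.707

End-effector z-axis (col 2 of R) = (-0.7071,-0.7071,0.0000)
R[1][2] = -0.7071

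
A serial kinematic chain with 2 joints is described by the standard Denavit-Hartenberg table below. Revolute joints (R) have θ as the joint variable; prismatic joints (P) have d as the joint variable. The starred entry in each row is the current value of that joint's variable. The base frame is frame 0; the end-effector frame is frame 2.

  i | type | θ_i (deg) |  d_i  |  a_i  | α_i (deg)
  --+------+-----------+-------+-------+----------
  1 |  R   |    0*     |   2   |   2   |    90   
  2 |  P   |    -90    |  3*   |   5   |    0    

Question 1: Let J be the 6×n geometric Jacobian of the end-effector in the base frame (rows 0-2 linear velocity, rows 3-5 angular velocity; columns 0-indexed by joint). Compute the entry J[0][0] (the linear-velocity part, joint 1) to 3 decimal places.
3.000

axis z_0 = ẑ; lever o_n−o_0 = (2.0000,-3.0000,-3.0000)
cross product → J_v[:, 0] = (3.0000,2.0000,-0.0000)
J_ω[:, 0] = z_0
entry J[0][0] = 3.0000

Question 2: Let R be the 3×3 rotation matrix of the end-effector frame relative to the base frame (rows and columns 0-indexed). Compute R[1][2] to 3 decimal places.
-1.000

End-effector z-axis (col 2 of R) = (0.0000,-1.0000,0.0000)
R[1][2] = -1.0000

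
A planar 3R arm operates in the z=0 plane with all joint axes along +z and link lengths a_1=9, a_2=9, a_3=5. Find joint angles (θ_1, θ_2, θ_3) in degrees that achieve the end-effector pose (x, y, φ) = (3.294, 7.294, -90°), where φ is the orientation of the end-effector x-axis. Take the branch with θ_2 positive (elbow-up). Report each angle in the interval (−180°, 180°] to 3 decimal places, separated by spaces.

wrist centre = target − a_3·(cos φ, sin φ) = (3.2940, 12.2940)
cos θ_2 = (161.9929−9²−9²)/(2·9·9) = -0.0000; θ_2 = 90.0025° (elbow-up)
β = atan2(12.2940,3.2940) = 75.0007°; ψ = atan2(9.0000,8.9996) = 45.0013°
θ_1 = β − ψ = 29.9995°
θ_3 = φ − θ_1 − θ_2 = 149.9980° (wrapped to (-180°,180°])

29.999 90.003 149.998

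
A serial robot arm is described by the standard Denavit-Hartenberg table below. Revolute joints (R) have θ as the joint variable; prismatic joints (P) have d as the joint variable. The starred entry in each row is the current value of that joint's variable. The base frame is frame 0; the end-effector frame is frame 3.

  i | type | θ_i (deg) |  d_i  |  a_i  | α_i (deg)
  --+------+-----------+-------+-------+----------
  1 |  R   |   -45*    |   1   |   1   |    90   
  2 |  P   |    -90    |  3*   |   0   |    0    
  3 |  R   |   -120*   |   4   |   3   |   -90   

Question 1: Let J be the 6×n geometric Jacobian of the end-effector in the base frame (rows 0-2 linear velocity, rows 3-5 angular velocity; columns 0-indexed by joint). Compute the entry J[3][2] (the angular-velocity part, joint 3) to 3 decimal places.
axis z_2 = (-0.7071,-0.7071,0.0000); lever o_n−o_2 = (-4.6655,-0.9913,1.5000)
cross product → J_v[:, 2] = (-1.0607,1.0607,-2.5981)
J_ω[:, 2] = z_2
entry J[3][2] = -0.7071

-0.707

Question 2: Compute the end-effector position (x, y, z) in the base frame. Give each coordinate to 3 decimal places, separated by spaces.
-6.080 -3.820 2.500

after link 1: o_1 = (0.7071, -0.7071, 1.0000)
after link 2: o_2 = (-1.4142, -2.8284, 1.0000)
after link 3: o_3 = (-6.0798, -3.8197, 2.5000)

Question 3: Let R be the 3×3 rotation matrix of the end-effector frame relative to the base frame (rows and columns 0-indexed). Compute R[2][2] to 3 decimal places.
End-effector z-axis (col 2 of R) = (-0.3536,0.3536,-0.8660)
R[2][2] = -0.8660

-0.866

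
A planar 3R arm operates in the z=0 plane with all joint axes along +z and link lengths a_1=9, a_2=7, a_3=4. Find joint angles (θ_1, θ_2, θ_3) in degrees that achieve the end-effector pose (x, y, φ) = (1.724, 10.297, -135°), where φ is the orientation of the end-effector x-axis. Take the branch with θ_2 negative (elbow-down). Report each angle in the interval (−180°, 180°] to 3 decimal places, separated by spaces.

96.743 -59.999 -171.744

wrist centre = target − a_3·(cos φ, sin φ) = (4.5524, 13.1254)
cos θ_2 = (193.0014−9²−7²)/(2·9·7) = 0.5000; θ_2 = -59.9992° (elbow-down)
β = atan2(13.1254,4.5524) = 70.8714°; ψ = atan2(-6.0621,12.5001) = -25.8719°
θ_1 = β − ψ = 96.7433°
θ_3 = φ − θ_1 − θ_2 = -171.7440° (wrapped to (-180°,180°])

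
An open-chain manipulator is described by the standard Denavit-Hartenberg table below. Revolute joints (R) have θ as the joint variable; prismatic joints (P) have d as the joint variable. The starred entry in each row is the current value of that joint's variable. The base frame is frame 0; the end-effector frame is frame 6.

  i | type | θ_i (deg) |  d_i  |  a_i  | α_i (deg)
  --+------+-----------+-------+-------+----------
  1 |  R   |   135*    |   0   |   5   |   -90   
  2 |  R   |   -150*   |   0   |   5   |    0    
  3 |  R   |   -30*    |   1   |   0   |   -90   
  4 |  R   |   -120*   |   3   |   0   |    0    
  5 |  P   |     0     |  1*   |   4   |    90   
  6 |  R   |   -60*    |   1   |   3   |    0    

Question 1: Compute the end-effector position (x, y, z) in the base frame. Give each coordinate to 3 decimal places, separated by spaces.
-6.752 -0.691 3.902

after link 1: o_1 = (-3.5355, 3.5355, 0.0000)
after link 2: o_2 = (-0.4737, 0.4737, 2.5000)
after link 3: o_3 = (-1.1808, -0.2334, 2.5000)
after link 4: o_4 = (-1.1808, -0.2334, 5.5000)
after link 5: o_5 = (-5.0445, -1.2687, 6.5000)
after link 6: o_6 = (-6.7522, -0.6910, 3.9019)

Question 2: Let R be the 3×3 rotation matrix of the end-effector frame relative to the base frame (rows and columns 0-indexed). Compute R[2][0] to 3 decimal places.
-0.866

End-effector x-axis (col 0 of R) = (-0.4830,-0.1294,-0.8660)
R[2][0] = -0.8660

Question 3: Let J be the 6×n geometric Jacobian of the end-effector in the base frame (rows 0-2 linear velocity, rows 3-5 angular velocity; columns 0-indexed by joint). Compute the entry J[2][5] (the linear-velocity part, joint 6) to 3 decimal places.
axis z_5 = (-0.2588,0.9659,0.0000); lever o_n−o_5 = (-1.7077,0.5777,-2.5981)
cross product → J_v[:, 5] = (-2.5095,-0.6724,1.5000)
J_ω[:, 5] = z_5
entry J[2][5] = 1.5000

1.500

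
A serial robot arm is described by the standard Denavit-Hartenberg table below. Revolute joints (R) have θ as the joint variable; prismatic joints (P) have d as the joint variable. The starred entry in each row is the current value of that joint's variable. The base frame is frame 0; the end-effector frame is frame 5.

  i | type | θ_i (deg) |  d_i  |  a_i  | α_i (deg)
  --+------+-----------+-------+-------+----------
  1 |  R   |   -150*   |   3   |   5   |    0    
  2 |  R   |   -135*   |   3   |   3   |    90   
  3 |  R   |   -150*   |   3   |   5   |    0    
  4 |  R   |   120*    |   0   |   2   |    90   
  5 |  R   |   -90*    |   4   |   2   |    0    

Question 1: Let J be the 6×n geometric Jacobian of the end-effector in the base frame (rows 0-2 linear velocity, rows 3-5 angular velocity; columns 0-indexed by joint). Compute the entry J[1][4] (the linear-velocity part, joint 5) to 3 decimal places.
axis z_4 = (-0.1294,-0.4830,-0.8660); lever o_n−o_4 = (-2.4495,-1.4142,-3.4641)
cross product → J_v[:, 4] = (0.4483,1.6730,-1.0000)
J_ω[:, 4] = z_4
entry J[1][4] = 1.6730

1.673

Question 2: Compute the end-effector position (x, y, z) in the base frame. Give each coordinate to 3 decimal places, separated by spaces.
after link 1: o_1 = (-4.3301, -2.5000, 3.0000)
after link 2: o_2 = (-3.5537, 0.3978, 6.0000)
after link 3: o_3 = (-1.7766, -4.5613, 3.5000)
after link 4: o_4 = (-1.3283, -2.8882, 2.5000)
after link 5: o_5 = (-3.7778, -4.3024, -0.9641)

-3.778 -4.302 -0.964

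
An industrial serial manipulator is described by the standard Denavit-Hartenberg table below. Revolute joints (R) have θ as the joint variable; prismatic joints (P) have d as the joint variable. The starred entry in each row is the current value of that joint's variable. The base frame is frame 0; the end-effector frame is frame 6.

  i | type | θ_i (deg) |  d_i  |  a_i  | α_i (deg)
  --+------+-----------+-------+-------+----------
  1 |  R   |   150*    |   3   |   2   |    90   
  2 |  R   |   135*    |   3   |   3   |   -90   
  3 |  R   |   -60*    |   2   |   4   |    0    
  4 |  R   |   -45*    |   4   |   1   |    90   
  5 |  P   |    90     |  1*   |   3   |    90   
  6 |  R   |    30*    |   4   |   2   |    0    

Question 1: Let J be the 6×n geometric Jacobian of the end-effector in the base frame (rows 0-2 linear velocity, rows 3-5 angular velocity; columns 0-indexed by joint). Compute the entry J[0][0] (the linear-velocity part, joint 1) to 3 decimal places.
-5.911

axis z_0 = ẑ; lever o_n−o_0 = (11.3144,5.9108,-3.3343)
cross product → J_v[:, 0] = (-5.9108,11.3144,0.0000)
J_ω[:, 0] = z_0
entry J[0][0] = -5.9108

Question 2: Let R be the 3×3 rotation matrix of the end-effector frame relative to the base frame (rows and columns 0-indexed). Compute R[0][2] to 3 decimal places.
0.324

End-effector z-axis (col 2 of R) = (0.3245,0.9280,-0.1830)
R[0][2] = 0.3245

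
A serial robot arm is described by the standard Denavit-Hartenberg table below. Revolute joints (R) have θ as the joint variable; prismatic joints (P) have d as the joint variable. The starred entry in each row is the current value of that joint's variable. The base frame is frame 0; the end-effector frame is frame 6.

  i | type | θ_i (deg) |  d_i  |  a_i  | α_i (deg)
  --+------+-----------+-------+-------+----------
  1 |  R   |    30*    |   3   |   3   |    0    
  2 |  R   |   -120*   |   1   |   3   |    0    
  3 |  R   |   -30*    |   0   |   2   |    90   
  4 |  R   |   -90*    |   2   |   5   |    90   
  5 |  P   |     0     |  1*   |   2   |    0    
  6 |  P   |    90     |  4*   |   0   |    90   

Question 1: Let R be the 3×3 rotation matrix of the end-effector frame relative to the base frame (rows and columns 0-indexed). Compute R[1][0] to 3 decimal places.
End-effector x-axis (col 0 of R) = (-0.8660,0.5000,0.0000)
R[1][0] = 0.5000

0.500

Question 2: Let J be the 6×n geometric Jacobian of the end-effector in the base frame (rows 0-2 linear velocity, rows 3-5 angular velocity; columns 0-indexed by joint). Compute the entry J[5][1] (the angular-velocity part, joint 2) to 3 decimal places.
1.000

axis z_1 = (0.0000,0.0000,1.0000); lever o_n−o_1 = (-0.2321,0.5981,-6.0000)
cross product → J_v[:, 1] = (-0.5981,-0.2321,0.0000)
J_ω[:, 1] = z_1
entry J[5][1] = 1.0000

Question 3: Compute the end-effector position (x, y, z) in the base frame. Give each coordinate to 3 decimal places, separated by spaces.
after link 1: o_1 = (2.5981, 1.5000, 3.0000)
after link 2: o_2 = (2.5981, -1.5000, 4.0000)
after link 3: o_3 = (1.5981, -3.2321, 4.0000)
after link 4: o_4 = (-0.1340, -2.2321, -1.0000)
after link 5: o_5 = (0.3660, -1.3660, -3.0000)
after link 6: o_6 = (2.3660, 2.0981, -3.0000)

2.366 2.098 -3.000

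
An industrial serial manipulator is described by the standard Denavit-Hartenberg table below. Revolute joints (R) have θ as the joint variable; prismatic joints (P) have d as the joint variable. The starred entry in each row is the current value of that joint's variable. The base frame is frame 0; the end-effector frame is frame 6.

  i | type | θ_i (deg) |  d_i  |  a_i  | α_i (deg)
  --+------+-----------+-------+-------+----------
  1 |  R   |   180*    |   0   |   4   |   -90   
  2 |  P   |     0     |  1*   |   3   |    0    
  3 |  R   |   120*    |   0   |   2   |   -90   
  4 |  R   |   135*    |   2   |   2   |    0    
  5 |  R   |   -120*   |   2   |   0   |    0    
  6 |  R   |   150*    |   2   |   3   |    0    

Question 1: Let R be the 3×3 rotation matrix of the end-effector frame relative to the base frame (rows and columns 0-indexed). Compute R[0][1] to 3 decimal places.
End-effector y-axis (col 1 of R) = (-0.1294,-0.9659,0.2241)
R[0][1] = -0.1294

-0.129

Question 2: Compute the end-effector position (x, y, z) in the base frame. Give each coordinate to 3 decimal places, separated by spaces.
-2.960 1.191 5.002

after link 1: o_1 = (-4.0000, 0.0000, 0.0000)
after link 2: o_2 = (-7.0000, -1.0000, 0.0000)
after link 3: o_3 = (-6.0000, -1.0000, -1.7321)
after link 4: o_4 = (-4.9751, 0.4142, 0.4927)
after link 5: o_5 = (-3.2430, 0.4142, 1.4927)
after link 6: o_6 = (-2.9598, 1.1907, 5.0022)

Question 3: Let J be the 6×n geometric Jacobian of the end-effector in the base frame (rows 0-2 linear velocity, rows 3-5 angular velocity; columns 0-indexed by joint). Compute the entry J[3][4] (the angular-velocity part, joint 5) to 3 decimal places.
0.866

axis z_4 = (0.8660,-0.0000,0.5000); lever o_n−o_4 = (2.0152,0.7765,4.5095)
cross product → J_v[:, 4] = (-0.3882,-2.8978,0.6724)
J_ω[:, 4] = z_4
entry J[3][4] = 0.8660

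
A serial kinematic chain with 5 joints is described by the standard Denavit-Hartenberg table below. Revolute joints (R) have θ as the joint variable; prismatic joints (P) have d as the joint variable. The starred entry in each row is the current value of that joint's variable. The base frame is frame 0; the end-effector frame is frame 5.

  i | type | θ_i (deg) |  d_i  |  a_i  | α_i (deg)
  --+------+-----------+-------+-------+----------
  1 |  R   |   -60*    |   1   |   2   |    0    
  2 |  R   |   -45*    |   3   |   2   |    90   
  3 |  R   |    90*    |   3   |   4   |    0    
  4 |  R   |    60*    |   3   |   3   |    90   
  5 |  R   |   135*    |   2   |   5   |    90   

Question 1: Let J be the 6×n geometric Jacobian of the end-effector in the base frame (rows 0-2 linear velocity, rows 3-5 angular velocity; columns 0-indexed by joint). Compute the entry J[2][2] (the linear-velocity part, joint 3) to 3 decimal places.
1.464

axis z_2 = (-0.9659,0.2588,0.0000); lever o_n−o_2 = (-9.5895,1.0541,5.4643)
cross product → J_v[:, 2] = (1.4143,5.2781,1.4638)
J_ω[:, 2] = z_2
entry J[2][2] = 1.4638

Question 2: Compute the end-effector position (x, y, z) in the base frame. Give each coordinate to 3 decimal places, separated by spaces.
-9.107 -2.610 9.464

after link 1: o_1 = (1.0000, -1.7321, 1.0000)
after link 2: o_2 = (0.4824, -3.6639, 4.0000)
after link 3: o_3 = (-2.4154, -2.8874, 8.0000)
after link 4: o_4 = (-4.6408, 0.3986, 9.5000)
after link 5: o_5 = (-9.1071, -2.6098, 9.4643)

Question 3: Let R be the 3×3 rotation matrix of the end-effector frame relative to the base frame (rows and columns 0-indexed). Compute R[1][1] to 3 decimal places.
-0.483

End-effector y-axis (col 1 of R) = (-0.1294,-0.4830,0.8660)
R[1][1] = -0.4830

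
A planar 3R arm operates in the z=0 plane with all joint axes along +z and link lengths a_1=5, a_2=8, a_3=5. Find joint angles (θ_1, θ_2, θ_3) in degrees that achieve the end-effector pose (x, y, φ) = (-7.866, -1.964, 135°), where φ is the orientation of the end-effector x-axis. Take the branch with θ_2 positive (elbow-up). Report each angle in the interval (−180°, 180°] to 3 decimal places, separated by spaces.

149.994 120.002 -134.996

wrist centre = target − a_3·(cos φ, sin φ) = (-4.3305, -5.4995)
cos θ_2 = (48.9978−5²−8²)/(2·5·8) = -0.5000; θ_2 = 120.0018° (elbow-up)
β = atan2(-5.4995,-4.3305) = -128.2178°; ψ = atan2(6.9281,0.9998) = 81.7884°
θ_1 = β − ψ = -210.0062°
θ_3 = φ − θ_1 − θ_2 = -134.9956° (wrapped to (-180°,180°])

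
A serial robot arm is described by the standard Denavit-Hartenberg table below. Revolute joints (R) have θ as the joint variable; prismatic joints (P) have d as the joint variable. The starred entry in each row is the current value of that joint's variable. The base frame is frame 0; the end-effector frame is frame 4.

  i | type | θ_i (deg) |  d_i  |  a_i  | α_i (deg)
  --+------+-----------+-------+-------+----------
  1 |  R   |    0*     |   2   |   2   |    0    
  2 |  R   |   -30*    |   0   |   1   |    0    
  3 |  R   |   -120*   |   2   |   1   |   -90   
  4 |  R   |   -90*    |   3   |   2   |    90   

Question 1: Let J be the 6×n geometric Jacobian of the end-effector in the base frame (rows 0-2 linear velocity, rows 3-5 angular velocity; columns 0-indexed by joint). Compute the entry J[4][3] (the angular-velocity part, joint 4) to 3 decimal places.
-0.866

axis z_3 = (0.5000,-0.8660,0.0000); lever o_n−o_3 = (1.5000,-2.5981,2.0000)
cross product → J_v[:, 3] = (-1.7321,-1.0000,-0.0000)
J_ω[:, 3] = z_3
entry J[4][3] = -0.8660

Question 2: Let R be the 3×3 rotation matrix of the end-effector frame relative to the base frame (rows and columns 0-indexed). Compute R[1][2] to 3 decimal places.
End-effector z-axis (col 2 of R) = (0.8660,0.5000,0.0000)
R[1][2] = 0.5000

0.500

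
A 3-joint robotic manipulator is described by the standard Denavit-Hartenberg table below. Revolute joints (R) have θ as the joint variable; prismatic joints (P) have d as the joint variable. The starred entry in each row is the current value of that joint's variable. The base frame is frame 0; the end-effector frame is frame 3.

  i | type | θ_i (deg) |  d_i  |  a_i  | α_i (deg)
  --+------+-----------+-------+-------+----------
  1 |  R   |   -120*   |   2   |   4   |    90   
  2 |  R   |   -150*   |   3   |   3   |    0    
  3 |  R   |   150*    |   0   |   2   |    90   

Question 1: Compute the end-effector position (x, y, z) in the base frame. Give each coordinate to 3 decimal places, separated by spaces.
-4.299 -1.446 0.500

after link 1: o_1 = (-2.0000, -3.4641, 2.0000)
after link 2: o_2 = (-3.2990, 0.2859, 0.5000)
after link 3: o_3 = (-4.2990, -1.4462, 0.5000)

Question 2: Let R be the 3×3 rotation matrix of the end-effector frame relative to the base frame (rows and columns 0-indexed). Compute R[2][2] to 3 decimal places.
-1.000

End-effector z-axis (col 2 of R) = (-0.0000,0.0000,-1.0000)
R[2][2] = -1.0000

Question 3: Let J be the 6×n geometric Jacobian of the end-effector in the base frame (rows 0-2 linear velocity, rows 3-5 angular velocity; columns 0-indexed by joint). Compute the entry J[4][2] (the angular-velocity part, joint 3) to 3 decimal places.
axis z_2 = (-0.8660,0.5000,0.0000); lever o_n−o_2 = (-1.0000,-1.7321,0.0000)
cross product → J_v[:, 2] = (0.0000,-0.0000,2.0000)
J_ω[:, 2] = z_2
entry J[4][2] = 0.5000

0.500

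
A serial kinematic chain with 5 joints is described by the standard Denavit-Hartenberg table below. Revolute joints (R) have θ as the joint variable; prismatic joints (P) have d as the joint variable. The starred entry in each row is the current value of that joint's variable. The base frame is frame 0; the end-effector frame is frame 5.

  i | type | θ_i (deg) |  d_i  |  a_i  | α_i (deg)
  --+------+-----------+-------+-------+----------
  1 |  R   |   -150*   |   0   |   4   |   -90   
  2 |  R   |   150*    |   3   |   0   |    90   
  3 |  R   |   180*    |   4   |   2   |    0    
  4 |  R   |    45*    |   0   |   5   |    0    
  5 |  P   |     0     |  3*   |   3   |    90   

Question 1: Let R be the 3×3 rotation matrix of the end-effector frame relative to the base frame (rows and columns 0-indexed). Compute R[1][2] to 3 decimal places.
-0.919

End-effector z-axis (col 2 of R) = (-0.1768,-0.9186,0.3536)
R[1][2] = -0.9186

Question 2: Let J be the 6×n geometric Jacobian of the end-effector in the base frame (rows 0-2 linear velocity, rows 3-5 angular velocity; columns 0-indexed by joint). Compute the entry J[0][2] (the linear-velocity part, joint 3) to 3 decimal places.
0.414

axis z_2 = (-0.4330,-0.2500,-0.8660); lever o_n−o_2 = (-11.6022,-0.1665,-2.2338)
cross product → J_v[:, 2] = (0.4142,9.0805,-2.8284)
J_ω[:, 2] = z_2
entry J[0][2] = 0.4142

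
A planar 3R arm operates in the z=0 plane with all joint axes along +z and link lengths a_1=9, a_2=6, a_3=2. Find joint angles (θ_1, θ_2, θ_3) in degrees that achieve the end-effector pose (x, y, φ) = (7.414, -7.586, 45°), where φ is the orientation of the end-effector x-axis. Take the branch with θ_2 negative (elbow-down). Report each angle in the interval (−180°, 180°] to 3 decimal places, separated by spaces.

wrist centre = target − a_3·(cos φ, sin φ) = (5.9998, -9.0002)
cos θ_2 = (117.0013−9²−6²)/(2·9·6) = 0.0000; θ_2 = -89.9993° (elbow-down)
β = atan2(-9.0002,5.9998) = -56.3115°; ψ = atan2(-6.0000,9.0001) = -33.6899°
θ_1 = β − ψ = -22.6216°
θ_3 = φ − θ_1 − θ_2 = 157.6210° (wrapped to (-180°,180°])

-22.622 -89.999 157.621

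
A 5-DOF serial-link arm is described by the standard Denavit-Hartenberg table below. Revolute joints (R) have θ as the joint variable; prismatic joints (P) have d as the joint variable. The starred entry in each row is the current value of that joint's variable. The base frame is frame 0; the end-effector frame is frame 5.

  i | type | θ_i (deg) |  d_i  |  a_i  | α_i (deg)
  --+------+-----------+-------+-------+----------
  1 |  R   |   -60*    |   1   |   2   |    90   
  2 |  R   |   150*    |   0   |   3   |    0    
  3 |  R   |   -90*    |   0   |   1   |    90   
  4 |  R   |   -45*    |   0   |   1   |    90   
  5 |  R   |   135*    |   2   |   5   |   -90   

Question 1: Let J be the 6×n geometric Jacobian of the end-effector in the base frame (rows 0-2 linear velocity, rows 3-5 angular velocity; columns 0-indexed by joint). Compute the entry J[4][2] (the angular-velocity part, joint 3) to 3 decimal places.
axis z_2 = (-0.8660,-0.5000,0.0000); lever o_n−o_2 = (0.6512,-1.8853,-3.6792)
cross product → J_v[:, 2] = (1.8396,-3.1863,1.9583)
J_ω[:, 2] = z_2
entry J[4][2] = -0.5000

-0.500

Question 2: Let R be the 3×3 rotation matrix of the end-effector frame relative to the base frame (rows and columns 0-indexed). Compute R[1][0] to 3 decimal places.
-0.564

End-effector x-axis (col 0 of R) = (-0.2518,-0.5638,-0.7866)
R[1][0] = -0.5638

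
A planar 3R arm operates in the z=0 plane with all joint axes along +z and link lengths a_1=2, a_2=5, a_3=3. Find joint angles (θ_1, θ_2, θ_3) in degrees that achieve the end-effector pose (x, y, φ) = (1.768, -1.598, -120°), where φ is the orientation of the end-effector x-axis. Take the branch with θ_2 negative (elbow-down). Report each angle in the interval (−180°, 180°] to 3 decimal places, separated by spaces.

149.997 -149.997 -120.000

wrist centre = target − a_3·(cos φ, sin φ) = (3.2680, 1.0001)
cos θ_2 = (11.6800−2²−5²)/(2·2·5) = -0.8660; θ_2 = -149.9972° (elbow-down)
β = atan2(1.0001,3.2680) = 17.0152°; ψ = atan2(-2.5002,-2.3300) = -132.9819°
θ_1 = β − ψ = 149.9971°
θ_3 = φ − θ_1 − θ_2 = -119.9999° (wrapped to (-180°,180°])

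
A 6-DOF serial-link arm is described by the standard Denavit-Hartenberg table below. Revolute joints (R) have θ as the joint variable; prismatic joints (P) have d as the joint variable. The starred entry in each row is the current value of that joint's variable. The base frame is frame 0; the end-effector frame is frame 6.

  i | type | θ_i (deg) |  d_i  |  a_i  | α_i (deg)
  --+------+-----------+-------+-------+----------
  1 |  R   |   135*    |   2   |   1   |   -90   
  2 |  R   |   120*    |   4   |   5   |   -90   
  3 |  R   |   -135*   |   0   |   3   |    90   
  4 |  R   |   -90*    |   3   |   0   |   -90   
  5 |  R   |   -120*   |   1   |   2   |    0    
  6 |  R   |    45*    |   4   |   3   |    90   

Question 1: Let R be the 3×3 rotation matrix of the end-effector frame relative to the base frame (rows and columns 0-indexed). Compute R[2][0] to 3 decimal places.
End-effector x-axis (col 0 of R) = (0.0830,0.8829,0.4621)
R[2][0] = 0.4621

0.462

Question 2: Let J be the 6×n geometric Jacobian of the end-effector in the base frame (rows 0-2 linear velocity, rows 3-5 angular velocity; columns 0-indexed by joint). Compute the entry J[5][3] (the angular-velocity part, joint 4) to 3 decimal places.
axis z_3 = (0.2500,0.7500,0.6124); lever o_n−o_3 = (-1.7057,4.3355,7.8459)
cross product → J_v[:, 3] = (3.2295,-3.0060,2.3631)
J_ω[:, 3] = z_3
entry J[5][3] = 0.6124

0.612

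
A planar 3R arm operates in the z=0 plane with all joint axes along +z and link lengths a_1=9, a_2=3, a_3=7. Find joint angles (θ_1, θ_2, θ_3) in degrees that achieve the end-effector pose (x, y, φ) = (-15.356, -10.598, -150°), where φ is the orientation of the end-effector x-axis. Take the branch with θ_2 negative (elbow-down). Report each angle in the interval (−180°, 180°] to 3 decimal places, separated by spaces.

-135.256 -30.018 15.275

wrist centre = target − a_3·(cos φ, sin φ) = (-9.2938, -7.0980)
cos θ_2 = (136.7567−9²−3²)/(2·9·3) = 0.8659; θ_2 = -30.0183° (elbow-down)
β = atan2(-7.0980,-9.2938) = -142.6298°; ψ = atan2(-1.5008,11.5976) = -7.3736°
θ_1 = β − ψ = -135.2562°
θ_3 = φ − θ_1 − θ_2 = 15.2746° (wrapped to (-180°,180°])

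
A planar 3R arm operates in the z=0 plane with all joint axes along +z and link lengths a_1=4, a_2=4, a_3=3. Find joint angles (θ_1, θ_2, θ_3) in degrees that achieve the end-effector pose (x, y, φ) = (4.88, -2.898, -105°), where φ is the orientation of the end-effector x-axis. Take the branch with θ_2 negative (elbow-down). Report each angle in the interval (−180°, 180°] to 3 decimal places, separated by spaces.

wrist centre = target − a_3·(cos φ, sin φ) = (5.6565, -0.0002)
cos θ_2 = (31.9955−4²−4²)/(2·4·4) = -0.0001; θ_2 = -90.0080° (elbow-down)
β = atan2(-0.0002,5.6565) = -0.0023°; ψ = atan2(-4.0000,3.9994) = -45.0040°
θ_1 = β − ψ = 45.0018°
θ_3 = φ − θ_1 − θ_2 = -59.9937° (wrapped to (-180°,180°])

45.002 -90.008 -59.994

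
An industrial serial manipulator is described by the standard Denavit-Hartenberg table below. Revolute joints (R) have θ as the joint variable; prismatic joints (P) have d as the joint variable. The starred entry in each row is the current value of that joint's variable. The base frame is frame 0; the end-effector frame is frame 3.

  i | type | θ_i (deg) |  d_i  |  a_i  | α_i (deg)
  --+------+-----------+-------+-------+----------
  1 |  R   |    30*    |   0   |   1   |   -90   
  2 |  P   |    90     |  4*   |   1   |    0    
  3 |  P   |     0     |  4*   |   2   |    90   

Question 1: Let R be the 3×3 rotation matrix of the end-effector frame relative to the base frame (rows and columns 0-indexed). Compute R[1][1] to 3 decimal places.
0.866

End-effector y-axis (col 1 of R) = (-0.5000,0.8660,0.0000)
R[1][1] = 0.8660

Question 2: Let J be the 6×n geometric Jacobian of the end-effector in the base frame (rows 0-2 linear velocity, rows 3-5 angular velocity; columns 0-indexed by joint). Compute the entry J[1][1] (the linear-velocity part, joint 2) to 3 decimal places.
prismatic axis z_1 = (-0.5000,0.8660,0.0000)
J_v[:, 1] = z_1; J_ω[:, 1] = (0,0,0)
entry J[1][1] = 0.8660

0.866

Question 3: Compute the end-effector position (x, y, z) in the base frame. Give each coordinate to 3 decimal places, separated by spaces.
-3.134 7.428 -3.000

after link 1: o_1 = (0.8660, 0.5000, 0.0000)
after link 2: o_2 = (-1.1340, 3.9641, -1.0000)
after link 3: o_3 = (-3.1340, 7.4282, -3.0000)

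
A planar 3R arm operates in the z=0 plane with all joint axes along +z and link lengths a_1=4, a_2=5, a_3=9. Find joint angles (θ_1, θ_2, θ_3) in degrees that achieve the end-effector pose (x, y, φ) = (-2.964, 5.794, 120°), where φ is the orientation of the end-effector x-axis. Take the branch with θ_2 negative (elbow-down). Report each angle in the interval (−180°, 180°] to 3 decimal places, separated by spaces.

45.039 -149.996 -135.043

wrist centre = target − a_3·(cos φ, sin φ) = (1.5360, -2.0002)
cos θ_2 = (6.3602−4²−5²)/(2·4·5) = -0.8660; θ_2 = -149.9965° (elbow-down)
β = atan2(-2.0002,1.5360) = -52.4789°; ψ = atan2(-2.5003,-0.3300) = -97.5182°
θ_1 = β − ψ = 45.0393°
θ_3 = φ − θ_1 − θ_2 = -135.0428° (wrapped to (-180°,180°])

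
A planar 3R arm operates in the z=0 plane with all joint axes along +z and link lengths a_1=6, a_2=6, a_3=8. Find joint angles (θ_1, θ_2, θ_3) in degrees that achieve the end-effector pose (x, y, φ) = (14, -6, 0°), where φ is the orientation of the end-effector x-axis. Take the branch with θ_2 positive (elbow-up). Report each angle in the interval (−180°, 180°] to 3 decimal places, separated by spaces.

-90.000 90.000 0.000

wrist centre = target − a_3·(cos φ, sin φ) = (6.0000, -6.0000)
cos θ_2 = (72.0000−6²−6²)/(2·6·6) = 0.0000; θ_2 = 90.0000° (elbow-up)
β = atan2(-6.0000,6.0000) = -45.0000°; ψ = atan2(6.0000,6.0000) = 45.0000°
θ_1 = β − ψ = -90.0000°
θ_3 = φ − θ_1 − θ_2 = 0.0000° (wrapped to (-180°,180°])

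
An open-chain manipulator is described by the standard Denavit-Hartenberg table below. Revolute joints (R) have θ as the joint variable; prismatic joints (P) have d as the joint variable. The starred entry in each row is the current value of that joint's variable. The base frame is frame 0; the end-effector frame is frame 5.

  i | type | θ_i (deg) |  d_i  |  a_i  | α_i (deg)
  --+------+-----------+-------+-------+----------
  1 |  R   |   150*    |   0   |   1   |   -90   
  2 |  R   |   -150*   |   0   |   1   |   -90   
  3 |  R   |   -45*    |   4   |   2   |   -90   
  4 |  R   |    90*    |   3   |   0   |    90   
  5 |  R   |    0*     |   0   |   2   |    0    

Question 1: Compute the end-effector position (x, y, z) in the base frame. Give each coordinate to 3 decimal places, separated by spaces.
after link 1: o_1 = (-0.8660, 0.5000, 0.0000)
after link 2: o_2 = (-0.1160, 0.0670, 0.5000)
after link 3: o_3 = (-1.4945, -0.7701, 4.6712)
after link 4: o_4 = (1.1571, 0.1484, 5.7319)
after link 5: o_5 = (2.0232, -0.3516, 3.9998)

2.023 -0.352 4.000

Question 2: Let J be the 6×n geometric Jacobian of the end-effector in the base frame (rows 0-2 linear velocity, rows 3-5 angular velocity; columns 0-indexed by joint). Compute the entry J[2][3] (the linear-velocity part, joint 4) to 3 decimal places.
-0.707

axis z_3 = (0.8839,0.3062,0.3536); lever o_n−o_3 = (3.5177,0.4186,-0.6714)
cross product → J_v[:, 3] = (-0.3536,1.8371,-0.7071)
J_ω[:, 3] = z_3
entry J[2][3] = -0.7071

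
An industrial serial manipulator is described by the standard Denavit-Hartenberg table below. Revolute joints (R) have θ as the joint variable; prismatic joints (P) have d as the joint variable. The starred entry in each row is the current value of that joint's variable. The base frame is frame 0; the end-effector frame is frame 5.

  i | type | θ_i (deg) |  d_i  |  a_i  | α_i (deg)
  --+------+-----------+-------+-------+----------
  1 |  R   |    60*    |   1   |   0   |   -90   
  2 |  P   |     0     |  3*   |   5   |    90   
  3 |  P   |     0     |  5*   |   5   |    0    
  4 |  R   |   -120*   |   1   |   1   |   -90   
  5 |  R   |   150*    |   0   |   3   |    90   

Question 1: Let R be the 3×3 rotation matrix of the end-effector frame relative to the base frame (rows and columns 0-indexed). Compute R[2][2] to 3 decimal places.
-0.866

End-effector z-axis (col 2 of R) = (0.2500,-0.4330,-0.8660)
R[2][2] = -0.8660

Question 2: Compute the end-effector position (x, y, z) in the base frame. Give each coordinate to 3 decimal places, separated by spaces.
after link 1: o_1 = (0.0000, 0.0000, 1.0000)
after link 2: o_2 = (-0.0981, 5.8301, 1.0000)
after link 3: o_3 = (2.4019, 10.1603, 6.0000)
after link 4: o_4 = (2.9019, 9.2942, 7.0000)
after link 5: o_5 = (1.6029, 11.5442, 5.5000)

1.603 11.544 5.500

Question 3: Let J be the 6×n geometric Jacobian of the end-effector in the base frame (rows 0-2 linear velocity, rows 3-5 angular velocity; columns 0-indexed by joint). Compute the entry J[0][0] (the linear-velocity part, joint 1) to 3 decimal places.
axis z_0 = ẑ; lever o_n−o_0 = (1.6029,11.5442,5.5000)
cross product → J_v[:, 0] = (-11.5442,1.6029,0.0000)
J_ω[:, 0] = z_0
entry J[0][0] = -11.5442

-11.544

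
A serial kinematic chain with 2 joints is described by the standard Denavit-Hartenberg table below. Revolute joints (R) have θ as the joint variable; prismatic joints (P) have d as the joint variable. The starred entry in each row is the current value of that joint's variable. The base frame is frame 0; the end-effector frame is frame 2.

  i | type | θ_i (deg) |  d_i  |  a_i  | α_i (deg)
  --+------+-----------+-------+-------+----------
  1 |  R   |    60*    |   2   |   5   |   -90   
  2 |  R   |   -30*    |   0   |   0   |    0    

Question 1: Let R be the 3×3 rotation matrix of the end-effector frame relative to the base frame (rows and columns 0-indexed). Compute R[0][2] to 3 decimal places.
-0.866

End-effector z-axis (col 2 of R) = (-0.8660,0.5000,0.0000)
R[0][2] = -0.8660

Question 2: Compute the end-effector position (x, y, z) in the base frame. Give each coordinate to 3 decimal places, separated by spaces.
after link 1: o_1 = (2.5000, 4.3301, 2.0000)
after link 2: o_2 = (2.5000, 4.3301, 2.0000)

2.500 4.330 2.000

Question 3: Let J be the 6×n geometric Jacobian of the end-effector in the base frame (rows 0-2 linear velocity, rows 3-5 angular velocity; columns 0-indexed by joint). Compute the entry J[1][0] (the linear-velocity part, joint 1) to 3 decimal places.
axis z_0 = ẑ; lever o_n−o_0 = (2.5000,4.3301,2.0000)
cross product → J_v[:, 0] = (-4.3301,2.5000,0.0000)
J_ω[:, 0] = z_0
entry J[1][0] = 2.5000

2.500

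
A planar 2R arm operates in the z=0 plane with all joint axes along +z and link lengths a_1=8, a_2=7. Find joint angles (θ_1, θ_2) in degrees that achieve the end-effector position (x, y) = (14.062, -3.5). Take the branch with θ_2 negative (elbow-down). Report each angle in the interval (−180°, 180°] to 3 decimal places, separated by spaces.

0.002 -30.005

cos θ_2 = (209.9898−8²−7²)/(2·8·7) = 0.8660; θ_2 = -30.0051° (elbow-down)
β = atan2(-3.5000,14.0620) = -13.9768°; ψ = atan2(-3.5005,14.0619) = -13.9790°
θ_1 = β − ψ = 0.0022°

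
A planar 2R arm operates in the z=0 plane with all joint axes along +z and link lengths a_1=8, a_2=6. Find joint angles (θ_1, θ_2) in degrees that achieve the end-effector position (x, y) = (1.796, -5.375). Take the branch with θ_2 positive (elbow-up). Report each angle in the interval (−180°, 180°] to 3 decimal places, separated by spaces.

cos θ_2 = (32.1162−8²−6²)/(2·8·6) = -0.7071; θ_2 = 135.0013° (elbow-up)
β = atan2(-5.3750,1.7960) = -71.5235°; ψ = atan2(4.2425,3.7573) = 48.4714°
θ_1 = β − ψ = -119.9949°

-119.995 135.001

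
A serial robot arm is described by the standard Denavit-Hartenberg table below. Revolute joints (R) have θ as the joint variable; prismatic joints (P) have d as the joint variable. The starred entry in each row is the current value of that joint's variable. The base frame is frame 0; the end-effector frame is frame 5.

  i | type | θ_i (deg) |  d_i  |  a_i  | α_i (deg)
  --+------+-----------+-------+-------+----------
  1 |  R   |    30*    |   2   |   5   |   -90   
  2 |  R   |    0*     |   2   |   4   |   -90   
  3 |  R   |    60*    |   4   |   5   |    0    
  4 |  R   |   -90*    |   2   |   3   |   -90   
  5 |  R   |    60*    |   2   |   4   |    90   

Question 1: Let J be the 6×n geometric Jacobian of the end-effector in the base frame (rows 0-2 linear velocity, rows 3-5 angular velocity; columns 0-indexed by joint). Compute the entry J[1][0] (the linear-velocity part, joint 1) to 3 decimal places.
15.356

axis z_0 = ẑ; lever o_n−o_0 = (15.3564,7.0622,-0.5359)
cross product → J_v[:, 0] = (-7.0622,15.3564,0.0000)
J_ω[:, 0] = z_0
entry J[1][0] = 15.3564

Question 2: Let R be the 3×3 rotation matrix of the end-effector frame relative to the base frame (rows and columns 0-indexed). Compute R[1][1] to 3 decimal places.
End-effector y-axis (col 1 of R) = (0.8660,-0.5000,-0.0000)
R[1][1] = -0.5000

-0.500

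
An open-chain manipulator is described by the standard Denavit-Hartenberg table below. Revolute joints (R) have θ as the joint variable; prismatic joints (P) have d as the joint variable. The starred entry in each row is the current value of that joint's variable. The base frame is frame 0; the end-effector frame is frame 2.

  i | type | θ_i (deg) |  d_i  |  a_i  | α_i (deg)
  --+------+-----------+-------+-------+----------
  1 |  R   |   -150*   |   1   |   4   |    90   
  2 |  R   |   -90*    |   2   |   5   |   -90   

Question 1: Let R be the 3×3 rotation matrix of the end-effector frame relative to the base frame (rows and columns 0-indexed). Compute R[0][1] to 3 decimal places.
0.500

End-effector y-axis (col 1 of R) = (0.5000,-0.8660,-0.0000)
R[0][1] = 0.5000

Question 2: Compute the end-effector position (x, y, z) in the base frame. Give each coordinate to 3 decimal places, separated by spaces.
-4.464 -0.268 -4.000

after link 1: o_1 = (-3.4641, -2.0000, 1.0000)
after link 2: o_2 = (-4.4641, -0.2679, -4.0000)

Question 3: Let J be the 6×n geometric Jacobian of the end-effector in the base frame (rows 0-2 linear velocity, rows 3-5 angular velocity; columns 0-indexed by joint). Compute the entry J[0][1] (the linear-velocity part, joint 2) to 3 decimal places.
-4.330

axis z_1 = (-0.5000,0.8660,0.0000); lever o_n−o_1 = (-1.0000,1.7321,-5.0000)
cross product → J_v[:, 1] = (-4.3301,-2.5000,0.0000)
J_ω[:, 1] = z_1
entry J[0][1] = -4.3301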